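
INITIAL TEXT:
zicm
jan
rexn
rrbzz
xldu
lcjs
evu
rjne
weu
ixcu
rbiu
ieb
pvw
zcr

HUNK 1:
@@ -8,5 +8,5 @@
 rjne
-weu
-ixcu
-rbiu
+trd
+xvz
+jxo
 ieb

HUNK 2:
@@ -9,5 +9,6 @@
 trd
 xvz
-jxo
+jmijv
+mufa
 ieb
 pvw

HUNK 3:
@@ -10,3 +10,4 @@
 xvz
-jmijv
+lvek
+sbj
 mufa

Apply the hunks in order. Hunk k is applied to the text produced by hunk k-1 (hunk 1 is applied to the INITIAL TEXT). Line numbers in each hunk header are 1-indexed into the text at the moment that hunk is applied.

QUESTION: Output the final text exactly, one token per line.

Hunk 1: at line 8 remove [weu,ixcu,rbiu] add [trd,xvz,jxo] -> 14 lines: zicm jan rexn rrbzz xldu lcjs evu rjne trd xvz jxo ieb pvw zcr
Hunk 2: at line 9 remove [jxo] add [jmijv,mufa] -> 15 lines: zicm jan rexn rrbzz xldu lcjs evu rjne trd xvz jmijv mufa ieb pvw zcr
Hunk 3: at line 10 remove [jmijv] add [lvek,sbj] -> 16 lines: zicm jan rexn rrbzz xldu lcjs evu rjne trd xvz lvek sbj mufa ieb pvw zcr

Answer: zicm
jan
rexn
rrbzz
xldu
lcjs
evu
rjne
trd
xvz
lvek
sbj
mufa
ieb
pvw
zcr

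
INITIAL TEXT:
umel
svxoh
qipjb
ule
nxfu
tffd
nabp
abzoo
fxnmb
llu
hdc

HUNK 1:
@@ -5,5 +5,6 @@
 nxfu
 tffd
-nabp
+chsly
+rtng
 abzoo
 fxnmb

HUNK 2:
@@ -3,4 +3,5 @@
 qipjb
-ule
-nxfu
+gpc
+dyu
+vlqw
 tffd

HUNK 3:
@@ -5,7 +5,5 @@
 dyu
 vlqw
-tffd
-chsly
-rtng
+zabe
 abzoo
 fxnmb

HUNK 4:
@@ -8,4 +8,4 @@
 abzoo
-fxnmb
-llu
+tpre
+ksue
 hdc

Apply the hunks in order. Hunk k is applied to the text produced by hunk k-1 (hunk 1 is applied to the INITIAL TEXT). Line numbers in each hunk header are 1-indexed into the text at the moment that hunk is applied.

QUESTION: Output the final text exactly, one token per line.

Answer: umel
svxoh
qipjb
gpc
dyu
vlqw
zabe
abzoo
tpre
ksue
hdc

Derivation:
Hunk 1: at line 5 remove [nabp] add [chsly,rtng] -> 12 lines: umel svxoh qipjb ule nxfu tffd chsly rtng abzoo fxnmb llu hdc
Hunk 2: at line 3 remove [ule,nxfu] add [gpc,dyu,vlqw] -> 13 lines: umel svxoh qipjb gpc dyu vlqw tffd chsly rtng abzoo fxnmb llu hdc
Hunk 3: at line 5 remove [tffd,chsly,rtng] add [zabe] -> 11 lines: umel svxoh qipjb gpc dyu vlqw zabe abzoo fxnmb llu hdc
Hunk 4: at line 8 remove [fxnmb,llu] add [tpre,ksue] -> 11 lines: umel svxoh qipjb gpc dyu vlqw zabe abzoo tpre ksue hdc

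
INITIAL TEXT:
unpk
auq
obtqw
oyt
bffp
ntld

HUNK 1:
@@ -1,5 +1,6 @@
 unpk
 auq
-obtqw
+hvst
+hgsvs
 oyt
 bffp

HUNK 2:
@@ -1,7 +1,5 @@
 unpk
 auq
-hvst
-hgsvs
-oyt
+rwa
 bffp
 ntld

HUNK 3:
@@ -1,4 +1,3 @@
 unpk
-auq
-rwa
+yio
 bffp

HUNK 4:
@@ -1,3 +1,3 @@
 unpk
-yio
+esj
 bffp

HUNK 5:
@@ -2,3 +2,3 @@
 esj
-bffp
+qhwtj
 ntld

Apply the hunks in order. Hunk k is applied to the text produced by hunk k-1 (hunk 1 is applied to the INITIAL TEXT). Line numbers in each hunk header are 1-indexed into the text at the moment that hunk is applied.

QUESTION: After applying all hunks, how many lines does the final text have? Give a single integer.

Hunk 1: at line 1 remove [obtqw] add [hvst,hgsvs] -> 7 lines: unpk auq hvst hgsvs oyt bffp ntld
Hunk 2: at line 1 remove [hvst,hgsvs,oyt] add [rwa] -> 5 lines: unpk auq rwa bffp ntld
Hunk 3: at line 1 remove [auq,rwa] add [yio] -> 4 lines: unpk yio bffp ntld
Hunk 4: at line 1 remove [yio] add [esj] -> 4 lines: unpk esj bffp ntld
Hunk 5: at line 2 remove [bffp] add [qhwtj] -> 4 lines: unpk esj qhwtj ntld
Final line count: 4

Answer: 4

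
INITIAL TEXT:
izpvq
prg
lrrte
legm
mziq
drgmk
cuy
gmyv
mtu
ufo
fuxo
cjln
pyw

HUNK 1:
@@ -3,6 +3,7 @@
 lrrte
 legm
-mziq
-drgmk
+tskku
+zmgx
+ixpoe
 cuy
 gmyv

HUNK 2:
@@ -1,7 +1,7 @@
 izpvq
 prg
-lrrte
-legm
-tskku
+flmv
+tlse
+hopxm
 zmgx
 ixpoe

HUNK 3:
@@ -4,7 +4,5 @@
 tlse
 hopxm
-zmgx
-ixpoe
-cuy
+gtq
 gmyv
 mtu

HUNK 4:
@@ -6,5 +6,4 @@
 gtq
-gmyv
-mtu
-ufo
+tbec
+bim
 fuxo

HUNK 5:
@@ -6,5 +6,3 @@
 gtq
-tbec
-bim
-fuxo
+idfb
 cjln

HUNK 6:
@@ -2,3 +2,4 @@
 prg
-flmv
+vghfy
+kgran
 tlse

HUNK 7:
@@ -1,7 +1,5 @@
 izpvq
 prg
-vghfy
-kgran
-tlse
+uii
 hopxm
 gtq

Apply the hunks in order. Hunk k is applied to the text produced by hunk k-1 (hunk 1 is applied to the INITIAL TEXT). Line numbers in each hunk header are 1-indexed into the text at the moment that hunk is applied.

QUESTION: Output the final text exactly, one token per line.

Answer: izpvq
prg
uii
hopxm
gtq
idfb
cjln
pyw

Derivation:
Hunk 1: at line 3 remove [mziq,drgmk] add [tskku,zmgx,ixpoe] -> 14 lines: izpvq prg lrrte legm tskku zmgx ixpoe cuy gmyv mtu ufo fuxo cjln pyw
Hunk 2: at line 1 remove [lrrte,legm,tskku] add [flmv,tlse,hopxm] -> 14 lines: izpvq prg flmv tlse hopxm zmgx ixpoe cuy gmyv mtu ufo fuxo cjln pyw
Hunk 3: at line 4 remove [zmgx,ixpoe,cuy] add [gtq] -> 12 lines: izpvq prg flmv tlse hopxm gtq gmyv mtu ufo fuxo cjln pyw
Hunk 4: at line 6 remove [gmyv,mtu,ufo] add [tbec,bim] -> 11 lines: izpvq prg flmv tlse hopxm gtq tbec bim fuxo cjln pyw
Hunk 5: at line 6 remove [tbec,bim,fuxo] add [idfb] -> 9 lines: izpvq prg flmv tlse hopxm gtq idfb cjln pyw
Hunk 6: at line 2 remove [flmv] add [vghfy,kgran] -> 10 lines: izpvq prg vghfy kgran tlse hopxm gtq idfb cjln pyw
Hunk 7: at line 1 remove [vghfy,kgran,tlse] add [uii] -> 8 lines: izpvq prg uii hopxm gtq idfb cjln pyw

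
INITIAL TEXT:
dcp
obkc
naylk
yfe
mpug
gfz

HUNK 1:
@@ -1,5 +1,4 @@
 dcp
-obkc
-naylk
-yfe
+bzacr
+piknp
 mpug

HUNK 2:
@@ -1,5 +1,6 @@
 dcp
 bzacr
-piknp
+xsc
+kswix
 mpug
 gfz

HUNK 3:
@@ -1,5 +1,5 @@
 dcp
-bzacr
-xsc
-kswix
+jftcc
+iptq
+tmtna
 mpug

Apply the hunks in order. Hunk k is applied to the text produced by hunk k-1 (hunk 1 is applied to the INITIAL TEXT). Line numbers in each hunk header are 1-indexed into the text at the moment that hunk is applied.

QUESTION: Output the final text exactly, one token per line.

Answer: dcp
jftcc
iptq
tmtna
mpug
gfz

Derivation:
Hunk 1: at line 1 remove [obkc,naylk,yfe] add [bzacr,piknp] -> 5 lines: dcp bzacr piknp mpug gfz
Hunk 2: at line 1 remove [piknp] add [xsc,kswix] -> 6 lines: dcp bzacr xsc kswix mpug gfz
Hunk 3: at line 1 remove [bzacr,xsc,kswix] add [jftcc,iptq,tmtna] -> 6 lines: dcp jftcc iptq tmtna mpug gfz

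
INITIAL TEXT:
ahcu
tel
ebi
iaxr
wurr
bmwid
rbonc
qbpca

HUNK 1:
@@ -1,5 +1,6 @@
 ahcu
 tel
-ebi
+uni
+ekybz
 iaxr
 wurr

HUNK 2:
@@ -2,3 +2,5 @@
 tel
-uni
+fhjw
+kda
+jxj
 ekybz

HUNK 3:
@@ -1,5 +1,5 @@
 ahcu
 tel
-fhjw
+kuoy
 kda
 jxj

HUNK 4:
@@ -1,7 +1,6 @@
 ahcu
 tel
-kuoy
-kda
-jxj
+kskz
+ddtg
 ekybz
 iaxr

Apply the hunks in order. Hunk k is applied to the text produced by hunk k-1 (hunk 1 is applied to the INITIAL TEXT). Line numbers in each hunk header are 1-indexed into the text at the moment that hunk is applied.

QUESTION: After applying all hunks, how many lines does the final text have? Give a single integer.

Answer: 10

Derivation:
Hunk 1: at line 1 remove [ebi] add [uni,ekybz] -> 9 lines: ahcu tel uni ekybz iaxr wurr bmwid rbonc qbpca
Hunk 2: at line 2 remove [uni] add [fhjw,kda,jxj] -> 11 lines: ahcu tel fhjw kda jxj ekybz iaxr wurr bmwid rbonc qbpca
Hunk 3: at line 1 remove [fhjw] add [kuoy] -> 11 lines: ahcu tel kuoy kda jxj ekybz iaxr wurr bmwid rbonc qbpca
Hunk 4: at line 1 remove [kuoy,kda,jxj] add [kskz,ddtg] -> 10 lines: ahcu tel kskz ddtg ekybz iaxr wurr bmwid rbonc qbpca
Final line count: 10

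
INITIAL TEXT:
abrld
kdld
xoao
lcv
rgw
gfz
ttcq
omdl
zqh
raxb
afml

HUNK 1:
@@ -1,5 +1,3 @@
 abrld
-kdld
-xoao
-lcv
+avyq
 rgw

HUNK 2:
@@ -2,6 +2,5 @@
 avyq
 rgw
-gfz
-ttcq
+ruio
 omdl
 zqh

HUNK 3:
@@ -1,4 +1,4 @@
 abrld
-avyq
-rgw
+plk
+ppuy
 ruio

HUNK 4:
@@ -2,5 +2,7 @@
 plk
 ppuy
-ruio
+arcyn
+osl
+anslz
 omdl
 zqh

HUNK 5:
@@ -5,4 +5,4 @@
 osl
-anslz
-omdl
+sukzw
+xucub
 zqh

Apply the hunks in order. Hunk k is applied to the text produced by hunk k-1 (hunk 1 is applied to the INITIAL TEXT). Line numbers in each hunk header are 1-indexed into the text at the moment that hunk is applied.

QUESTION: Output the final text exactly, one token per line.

Answer: abrld
plk
ppuy
arcyn
osl
sukzw
xucub
zqh
raxb
afml

Derivation:
Hunk 1: at line 1 remove [kdld,xoao,lcv] add [avyq] -> 9 lines: abrld avyq rgw gfz ttcq omdl zqh raxb afml
Hunk 2: at line 2 remove [gfz,ttcq] add [ruio] -> 8 lines: abrld avyq rgw ruio omdl zqh raxb afml
Hunk 3: at line 1 remove [avyq,rgw] add [plk,ppuy] -> 8 lines: abrld plk ppuy ruio omdl zqh raxb afml
Hunk 4: at line 2 remove [ruio] add [arcyn,osl,anslz] -> 10 lines: abrld plk ppuy arcyn osl anslz omdl zqh raxb afml
Hunk 5: at line 5 remove [anslz,omdl] add [sukzw,xucub] -> 10 lines: abrld plk ppuy arcyn osl sukzw xucub zqh raxb afml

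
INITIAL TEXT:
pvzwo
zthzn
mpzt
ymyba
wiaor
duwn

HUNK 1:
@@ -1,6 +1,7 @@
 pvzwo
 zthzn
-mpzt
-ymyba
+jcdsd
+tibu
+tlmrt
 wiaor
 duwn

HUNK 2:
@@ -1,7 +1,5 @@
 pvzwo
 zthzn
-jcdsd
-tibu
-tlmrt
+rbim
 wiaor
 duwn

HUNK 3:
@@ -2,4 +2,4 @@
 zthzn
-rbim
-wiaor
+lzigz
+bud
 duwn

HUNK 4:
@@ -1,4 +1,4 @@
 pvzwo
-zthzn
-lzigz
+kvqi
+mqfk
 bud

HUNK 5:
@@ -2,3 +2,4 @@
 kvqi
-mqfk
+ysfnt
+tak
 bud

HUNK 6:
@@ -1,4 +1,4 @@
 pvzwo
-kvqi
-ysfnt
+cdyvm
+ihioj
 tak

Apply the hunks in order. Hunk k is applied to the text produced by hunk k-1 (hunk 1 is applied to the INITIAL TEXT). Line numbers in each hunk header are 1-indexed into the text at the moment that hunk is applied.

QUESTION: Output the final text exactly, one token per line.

Hunk 1: at line 1 remove [mpzt,ymyba] add [jcdsd,tibu,tlmrt] -> 7 lines: pvzwo zthzn jcdsd tibu tlmrt wiaor duwn
Hunk 2: at line 1 remove [jcdsd,tibu,tlmrt] add [rbim] -> 5 lines: pvzwo zthzn rbim wiaor duwn
Hunk 3: at line 2 remove [rbim,wiaor] add [lzigz,bud] -> 5 lines: pvzwo zthzn lzigz bud duwn
Hunk 4: at line 1 remove [zthzn,lzigz] add [kvqi,mqfk] -> 5 lines: pvzwo kvqi mqfk bud duwn
Hunk 5: at line 2 remove [mqfk] add [ysfnt,tak] -> 6 lines: pvzwo kvqi ysfnt tak bud duwn
Hunk 6: at line 1 remove [kvqi,ysfnt] add [cdyvm,ihioj] -> 6 lines: pvzwo cdyvm ihioj tak bud duwn

Answer: pvzwo
cdyvm
ihioj
tak
bud
duwn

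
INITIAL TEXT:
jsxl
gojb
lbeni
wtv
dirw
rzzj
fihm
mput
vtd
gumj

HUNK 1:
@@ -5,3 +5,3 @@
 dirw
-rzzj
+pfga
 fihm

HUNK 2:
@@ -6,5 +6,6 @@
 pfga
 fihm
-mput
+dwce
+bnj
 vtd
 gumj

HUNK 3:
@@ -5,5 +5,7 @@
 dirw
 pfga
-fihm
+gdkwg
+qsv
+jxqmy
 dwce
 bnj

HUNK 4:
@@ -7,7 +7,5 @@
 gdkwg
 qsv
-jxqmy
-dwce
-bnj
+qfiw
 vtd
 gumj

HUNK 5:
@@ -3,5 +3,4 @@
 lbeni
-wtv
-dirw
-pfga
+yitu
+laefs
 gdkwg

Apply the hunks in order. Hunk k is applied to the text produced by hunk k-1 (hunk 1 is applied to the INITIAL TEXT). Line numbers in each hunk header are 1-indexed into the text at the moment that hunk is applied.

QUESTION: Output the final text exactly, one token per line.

Answer: jsxl
gojb
lbeni
yitu
laefs
gdkwg
qsv
qfiw
vtd
gumj

Derivation:
Hunk 1: at line 5 remove [rzzj] add [pfga] -> 10 lines: jsxl gojb lbeni wtv dirw pfga fihm mput vtd gumj
Hunk 2: at line 6 remove [mput] add [dwce,bnj] -> 11 lines: jsxl gojb lbeni wtv dirw pfga fihm dwce bnj vtd gumj
Hunk 3: at line 5 remove [fihm] add [gdkwg,qsv,jxqmy] -> 13 lines: jsxl gojb lbeni wtv dirw pfga gdkwg qsv jxqmy dwce bnj vtd gumj
Hunk 4: at line 7 remove [jxqmy,dwce,bnj] add [qfiw] -> 11 lines: jsxl gojb lbeni wtv dirw pfga gdkwg qsv qfiw vtd gumj
Hunk 5: at line 3 remove [wtv,dirw,pfga] add [yitu,laefs] -> 10 lines: jsxl gojb lbeni yitu laefs gdkwg qsv qfiw vtd gumj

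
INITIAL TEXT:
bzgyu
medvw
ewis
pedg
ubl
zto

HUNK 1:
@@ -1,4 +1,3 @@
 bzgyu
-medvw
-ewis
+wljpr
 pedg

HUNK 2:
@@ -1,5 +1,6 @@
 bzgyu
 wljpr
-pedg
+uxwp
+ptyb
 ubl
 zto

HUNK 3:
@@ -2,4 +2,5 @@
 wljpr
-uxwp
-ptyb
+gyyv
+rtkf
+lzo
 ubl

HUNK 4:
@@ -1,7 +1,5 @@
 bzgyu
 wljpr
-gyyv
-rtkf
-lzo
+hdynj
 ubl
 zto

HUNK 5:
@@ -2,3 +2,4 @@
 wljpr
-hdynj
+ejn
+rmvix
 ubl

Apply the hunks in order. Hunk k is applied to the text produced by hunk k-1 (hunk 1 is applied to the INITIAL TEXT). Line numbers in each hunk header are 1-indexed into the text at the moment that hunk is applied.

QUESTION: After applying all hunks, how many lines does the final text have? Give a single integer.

Answer: 6

Derivation:
Hunk 1: at line 1 remove [medvw,ewis] add [wljpr] -> 5 lines: bzgyu wljpr pedg ubl zto
Hunk 2: at line 1 remove [pedg] add [uxwp,ptyb] -> 6 lines: bzgyu wljpr uxwp ptyb ubl zto
Hunk 3: at line 2 remove [uxwp,ptyb] add [gyyv,rtkf,lzo] -> 7 lines: bzgyu wljpr gyyv rtkf lzo ubl zto
Hunk 4: at line 1 remove [gyyv,rtkf,lzo] add [hdynj] -> 5 lines: bzgyu wljpr hdynj ubl zto
Hunk 5: at line 2 remove [hdynj] add [ejn,rmvix] -> 6 lines: bzgyu wljpr ejn rmvix ubl zto
Final line count: 6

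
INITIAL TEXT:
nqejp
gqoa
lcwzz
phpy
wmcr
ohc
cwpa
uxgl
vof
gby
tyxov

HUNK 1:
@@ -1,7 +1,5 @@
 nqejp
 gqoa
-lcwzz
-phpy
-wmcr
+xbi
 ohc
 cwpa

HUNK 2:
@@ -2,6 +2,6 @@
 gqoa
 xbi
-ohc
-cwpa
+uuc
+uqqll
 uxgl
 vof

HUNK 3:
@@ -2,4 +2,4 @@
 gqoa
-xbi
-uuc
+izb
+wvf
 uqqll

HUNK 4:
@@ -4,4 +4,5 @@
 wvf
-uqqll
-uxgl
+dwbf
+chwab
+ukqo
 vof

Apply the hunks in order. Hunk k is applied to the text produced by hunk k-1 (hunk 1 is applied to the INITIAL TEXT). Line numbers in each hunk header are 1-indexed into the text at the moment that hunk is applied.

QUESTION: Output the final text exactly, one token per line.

Answer: nqejp
gqoa
izb
wvf
dwbf
chwab
ukqo
vof
gby
tyxov

Derivation:
Hunk 1: at line 1 remove [lcwzz,phpy,wmcr] add [xbi] -> 9 lines: nqejp gqoa xbi ohc cwpa uxgl vof gby tyxov
Hunk 2: at line 2 remove [ohc,cwpa] add [uuc,uqqll] -> 9 lines: nqejp gqoa xbi uuc uqqll uxgl vof gby tyxov
Hunk 3: at line 2 remove [xbi,uuc] add [izb,wvf] -> 9 lines: nqejp gqoa izb wvf uqqll uxgl vof gby tyxov
Hunk 4: at line 4 remove [uqqll,uxgl] add [dwbf,chwab,ukqo] -> 10 lines: nqejp gqoa izb wvf dwbf chwab ukqo vof gby tyxov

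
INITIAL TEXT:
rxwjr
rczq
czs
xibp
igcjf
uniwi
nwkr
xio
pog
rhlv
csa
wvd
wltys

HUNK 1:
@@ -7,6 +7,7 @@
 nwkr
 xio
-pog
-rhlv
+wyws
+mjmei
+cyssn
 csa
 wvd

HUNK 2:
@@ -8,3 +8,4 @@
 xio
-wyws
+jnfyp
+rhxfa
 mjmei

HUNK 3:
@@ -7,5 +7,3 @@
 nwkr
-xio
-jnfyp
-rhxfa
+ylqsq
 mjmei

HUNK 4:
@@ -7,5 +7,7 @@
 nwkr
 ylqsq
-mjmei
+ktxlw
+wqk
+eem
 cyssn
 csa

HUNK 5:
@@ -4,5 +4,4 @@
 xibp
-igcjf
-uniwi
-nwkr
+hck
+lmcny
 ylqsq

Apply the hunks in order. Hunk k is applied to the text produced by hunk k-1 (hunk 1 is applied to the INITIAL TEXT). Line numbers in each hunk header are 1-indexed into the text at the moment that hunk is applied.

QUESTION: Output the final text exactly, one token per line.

Hunk 1: at line 7 remove [pog,rhlv] add [wyws,mjmei,cyssn] -> 14 lines: rxwjr rczq czs xibp igcjf uniwi nwkr xio wyws mjmei cyssn csa wvd wltys
Hunk 2: at line 8 remove [wyws] add [jnfyp,rhxfa] -> 15 lines: rxwjr rczq czs xibp igcjf uniwi nwkr xio jnfyp rhxfa mjmei cyssn csa wvd wltys
Hunk 3: at line 7 remove [xio,jnfyp,rhxfa] add [ylqsq] -> 13 lines: rxwjr rczq czs xibp igcjf uniwi nwkr ylqsq mjmei cyssn csa wvd wltys
Hunk 4: at line 7 remove [mjmei] add [ktxlw,wqk,eem] -> 15 lines: rxwjr rczq czs xibp igcjf uniwi nwkr ylqsq ktxlw wqk eem cyssn csa wvd wltys
Hunk 5: at line 4 remove [igcjf,uniwi,nwkr] add [hck,lmcny] -> 14 lines: rxwjr rczq czs xibp hck lmcny ylqsq ktxlw wqk eem cyssn csa wvd wltys

Answer: rxwjr
rczq
czs
xibp
hck
lmcny
ylqsq
ktxlw
wqk
eem
cyssn
csa
wvd
wltys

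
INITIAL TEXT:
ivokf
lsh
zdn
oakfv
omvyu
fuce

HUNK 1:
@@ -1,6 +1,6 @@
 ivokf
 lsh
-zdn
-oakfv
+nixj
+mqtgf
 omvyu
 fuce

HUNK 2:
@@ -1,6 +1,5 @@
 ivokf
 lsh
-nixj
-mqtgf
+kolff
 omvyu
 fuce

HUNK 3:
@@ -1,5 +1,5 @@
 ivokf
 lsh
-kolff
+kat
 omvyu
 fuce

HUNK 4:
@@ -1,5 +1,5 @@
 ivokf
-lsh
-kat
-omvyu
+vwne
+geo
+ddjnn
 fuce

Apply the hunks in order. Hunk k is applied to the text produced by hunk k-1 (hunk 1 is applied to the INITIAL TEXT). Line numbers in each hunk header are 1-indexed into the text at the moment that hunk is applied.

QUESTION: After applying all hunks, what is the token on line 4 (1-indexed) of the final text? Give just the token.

Answer: ddjnn

Derivation:
Hunk 1: at line 1 remove [zdn,oakfv] add [nixj,mqtgf] -> 6 lines: ivokf lsh nixj mqtgf omvyu fuce
Hunk 2: at line 1 remove [nixj,mqtgf] add [kolff] -> 5 lines: ivokf lsh kolff omvyu fuce
Hunk 3: at line 1 remove [kolff] add [kat] -> 5 lines: ivokf lsh kat omvyu fuce
Hunk 4: at line 1 remove [lsh,kat,omvyu] add [vwne,geo,ddjnn] -> 5 lines: ivokf vwne geo ddjnn fuce
Final line 4: ddjnn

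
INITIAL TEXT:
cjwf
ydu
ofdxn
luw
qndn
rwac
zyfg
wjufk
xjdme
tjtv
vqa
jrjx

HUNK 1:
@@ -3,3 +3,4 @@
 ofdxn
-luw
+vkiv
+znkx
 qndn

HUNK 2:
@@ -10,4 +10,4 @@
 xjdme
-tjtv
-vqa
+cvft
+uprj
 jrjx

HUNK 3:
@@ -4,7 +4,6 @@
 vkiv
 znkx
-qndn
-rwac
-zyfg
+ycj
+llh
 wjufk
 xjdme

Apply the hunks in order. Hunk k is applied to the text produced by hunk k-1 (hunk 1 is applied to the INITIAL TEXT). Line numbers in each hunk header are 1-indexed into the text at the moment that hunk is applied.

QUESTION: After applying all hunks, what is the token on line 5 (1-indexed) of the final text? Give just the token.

Hunk 1: at line 3 remove [luw] add [vkiv,znkx] -> 13 lines: cjwf ydu ofdxn vkiv znkx qndn rwac zyfg wjufk xjdme tjtv vqa jrjx
Hunk 2: at line 10 remove [tjtv,vqa] add [cvft,uprj] -> 13 lines: cjwf ydu ofdxn vkiv znkx qndn rwac zyfg wjufk xjdme cvft uprj jrjx
Hunk 3: at line 4 remove [qndn,rwac,zyfg] add [ycj,llh] -> 12 lines: cjwf ydu ofdxn vkiv znkx ycj llh wjufk xjdme cvft uprj jrjx
Final line 5: znkx

Answer: znkx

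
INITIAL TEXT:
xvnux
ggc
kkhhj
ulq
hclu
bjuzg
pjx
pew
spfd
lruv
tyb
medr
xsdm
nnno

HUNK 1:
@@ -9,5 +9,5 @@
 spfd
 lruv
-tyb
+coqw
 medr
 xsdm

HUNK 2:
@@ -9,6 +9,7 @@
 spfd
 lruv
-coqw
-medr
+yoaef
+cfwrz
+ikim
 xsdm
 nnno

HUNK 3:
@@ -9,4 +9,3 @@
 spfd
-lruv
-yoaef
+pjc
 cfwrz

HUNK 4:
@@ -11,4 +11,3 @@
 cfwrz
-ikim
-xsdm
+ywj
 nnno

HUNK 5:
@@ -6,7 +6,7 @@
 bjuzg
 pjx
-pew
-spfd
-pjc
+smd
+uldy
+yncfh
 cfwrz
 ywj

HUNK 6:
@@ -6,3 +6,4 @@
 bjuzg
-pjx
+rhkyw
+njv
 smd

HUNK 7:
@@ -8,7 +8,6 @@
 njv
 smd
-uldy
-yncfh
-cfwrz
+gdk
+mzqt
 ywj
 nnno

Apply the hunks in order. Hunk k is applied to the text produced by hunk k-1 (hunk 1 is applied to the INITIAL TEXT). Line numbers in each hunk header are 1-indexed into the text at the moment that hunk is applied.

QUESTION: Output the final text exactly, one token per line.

Hunk 1: at line 9 remove [tyb] add [coqw] -> 14 lines: xvnux ggc kkhhj ulq hclu bjuzg pjx pew spfd lruv coqw medr xsdm nnno
Hunk 2: at line 9 remove [coqw,medr] add [yoaef,cfwrz,ikim] -> 15 lines: xvnux ggc kkhhj ulq hclu bjuzg pjx pew spfd lruv yoaef cfwrz ikim xsdm nnno
Hunk 3: at line 9 remove [lruv,yoaef] add [pjc] -> 14 lines: xvnux ggc kkhhj ulq hclu bjuzg pjx pew spfd pjc cfwrz ikim xsdm nnno
Hunk 4: at line 11 remove [ikim,xsdm] add [ywj] -> 13 lines: xvnux ggc kkhhj ulq hclu bjuzg pjx pew spfd pjc cfwrz ywj nnno
Hunk 5: at line 6 remove [pew,spfd,pjc] add [smd,uldy,yncfh] -> 13 lines: xvnux ggc kkhhj ulq hclu bjuzg pjx smd uldy yncfh cfwrz ywj nnno
Hunk 6: at line 6 remove [pjx] add [rhkyw,njv] -> 14 lines: xvnux ggc kkhhj ulq hclu bjuzg rhkyw njv smd uldy yncfh cfwrz ywj nnno
Hunk 7: at line 8 remove [uldy,yncfh,cfwrz] add [gdk,mzqt] -> 13 lines: xvnux ggc kkhhj ulq hclu bjuzg rhkyw njv smd gdk mzqt ywj nnno

Answer: xvnux
ggc
kkhhj
ulq
hclu
bjuzg
rhkyw
njv
smd
gdk
mzqt
ywj
nnno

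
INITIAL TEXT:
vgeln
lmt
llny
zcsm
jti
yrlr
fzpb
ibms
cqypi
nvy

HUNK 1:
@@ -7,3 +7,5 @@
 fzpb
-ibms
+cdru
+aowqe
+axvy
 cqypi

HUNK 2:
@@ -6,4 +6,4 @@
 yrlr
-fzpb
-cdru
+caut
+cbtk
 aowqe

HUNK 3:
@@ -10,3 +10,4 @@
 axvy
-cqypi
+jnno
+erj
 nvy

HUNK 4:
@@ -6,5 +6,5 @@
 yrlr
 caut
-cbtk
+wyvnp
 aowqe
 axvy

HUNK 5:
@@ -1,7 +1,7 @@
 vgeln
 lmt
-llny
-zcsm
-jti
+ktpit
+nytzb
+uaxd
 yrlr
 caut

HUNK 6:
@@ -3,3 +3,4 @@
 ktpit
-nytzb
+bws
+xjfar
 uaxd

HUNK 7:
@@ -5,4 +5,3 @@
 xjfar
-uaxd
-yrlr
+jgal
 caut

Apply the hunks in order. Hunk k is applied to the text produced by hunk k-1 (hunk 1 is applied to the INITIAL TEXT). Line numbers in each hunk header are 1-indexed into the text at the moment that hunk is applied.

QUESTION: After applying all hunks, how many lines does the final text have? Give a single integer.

Hunk 1: at line 7 remove [ibms] add [cdru,aowqe,axvy] -> 12 lines: vgeln lmt llny zcsm jti yrlr fzpb cdru aowqe axvy cqypi nvy
Hunk 2: at line 6 remove [fzpb,cdru] add [caut,cbtk] -> 12 lines: vgeln lmt llny zcsm jti yrlr caut cbtk aowqe axvy cqypi nvy
Hunk 3: at line 10 remove [cqypi] add [jnno,erj] -> 13 lines: vgeln lmt llny zcsm jti yrlr caut cbtk aowqe axvy jnno erj nvy
Hunk 4: at line 6 remove [cbtk] add [wyvnp] -> 13 lines: vgeln lmt llny zcsm jti yrlr caut wyvnp aowqe axvy jnno erj nvy
Hunk 5: at line 1 remove [llny,zcsm,jti] add [ktpit,nytzb,uaxd] -> 13 lines: vgeln lmt ktpit nytzb uaxd yrlr caut wyvnp aowqe axvy jnno erj nvy
Hunk 6: at line 3 remove [nytzb] add [bws,xjfar] -> 14 lines: vgeln lmt ktpit bws xjfar uaxd yrlr caut wyvnp aowqe axvy jnno erj nvy
Hunk 7: at line 5 remove [uaxd,yrlr] add [jgal] -> 13 lines: vgeln lmt ktpit bws xjfar jgal caut wyvnp aowqe axvy jnno erj nvy
Final line count: 13

Answer: 13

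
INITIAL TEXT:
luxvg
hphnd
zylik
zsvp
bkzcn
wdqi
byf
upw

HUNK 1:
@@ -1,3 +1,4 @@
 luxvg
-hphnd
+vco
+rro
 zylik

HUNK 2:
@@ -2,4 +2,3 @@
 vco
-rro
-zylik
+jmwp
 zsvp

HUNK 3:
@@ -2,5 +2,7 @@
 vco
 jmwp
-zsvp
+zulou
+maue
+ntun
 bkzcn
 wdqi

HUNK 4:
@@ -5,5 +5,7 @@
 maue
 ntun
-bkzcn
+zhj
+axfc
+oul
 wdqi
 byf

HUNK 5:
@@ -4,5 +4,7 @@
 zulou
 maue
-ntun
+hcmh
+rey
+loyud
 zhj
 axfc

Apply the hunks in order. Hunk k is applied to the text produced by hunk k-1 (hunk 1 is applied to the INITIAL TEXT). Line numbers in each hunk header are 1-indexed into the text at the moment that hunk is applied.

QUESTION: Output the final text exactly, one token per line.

Answer: luxvg
vco
jmwp
zulou
maue
hcmh
rey
loyud
zhj
axfc
oul
wdqi
byf
upw

Derivation:
Hunk 1: at line 1 remove [hphnd] add [vco,rro] -> 9 lines: luxvg vco rro zylik zsvp bkzcn wdqi byf upw
Hunk 2: at line 2 remove [rro,zylik] add [jmwp] -> 8 lines: luxvg vco jmwp zsvp bkzcn wdqi byf upw
Hunk 3: at line 2 remove [zsvp] add [zulou,maue,ntun] -> 10 lines: luxvg vco jmwp zulou maue ntun bkzcn wdqi byf upw
Hunk 4: at line 5 remove [bkzcn] add [zhj,axfc,oul] -> 12 lines: luxvg vco jmwp zulou maue ntun zhj axfc oul wdqi byf upw
Hunk 5: at line 4 remove [ntun] add [hcmh,rey,loyud] -> 14 lines: luxvg vco jmwp zulou maue hcmh rey loyud zhj axfc oul wdqi byf upw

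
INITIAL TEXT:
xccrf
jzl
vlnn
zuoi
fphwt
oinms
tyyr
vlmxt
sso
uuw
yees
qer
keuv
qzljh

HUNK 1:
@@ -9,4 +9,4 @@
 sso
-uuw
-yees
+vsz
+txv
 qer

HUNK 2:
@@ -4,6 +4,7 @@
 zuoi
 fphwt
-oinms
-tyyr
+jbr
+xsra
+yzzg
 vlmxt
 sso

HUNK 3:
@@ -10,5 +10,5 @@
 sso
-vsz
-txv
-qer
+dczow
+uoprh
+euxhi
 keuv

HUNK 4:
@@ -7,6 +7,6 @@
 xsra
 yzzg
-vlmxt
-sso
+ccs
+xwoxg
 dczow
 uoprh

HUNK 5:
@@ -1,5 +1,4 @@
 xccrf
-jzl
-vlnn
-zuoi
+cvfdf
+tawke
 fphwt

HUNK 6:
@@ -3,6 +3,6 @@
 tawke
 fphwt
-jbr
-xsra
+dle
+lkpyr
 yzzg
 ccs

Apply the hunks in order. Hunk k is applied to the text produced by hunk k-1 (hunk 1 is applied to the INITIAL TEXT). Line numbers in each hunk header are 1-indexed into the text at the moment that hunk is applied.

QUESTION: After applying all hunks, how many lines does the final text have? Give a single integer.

Hunk 1: at line 9 remove [uuw,yees] add [vsz,txv] -> 14 lines: xccrf jzl vlnn zuoi fphwt oinms tyyr vlmxt sso vsz txv qer keuv qzljh
Hunk 2: at line 4 remove [oinms,tyyr] add [jbr,xsra,yzzg] -> 15 lines: xccrf jzl vlnn zuoi fphwt jbr xsra yzzg vlmxt sso vsz txv qer keuv qzljh
Hunk 3: at line 10 remove [vsz,txv,qer] add [dczow,uoprh,euxhi] -> 15 lines: xccrf jzl vlnn zuoi fphwt jbr xsra yzzg vlmxt sso dczow uoprh euxhi keuv qzljh
Hunk 4: at line 7 remove [vlmxt,sso] add [ccs,xwoxg] -> 15 lines: xccrf jzl vlnn zuoi fphwt jbr xsra yzzg ccs xwoxg dczow uoprh euxhi keuv qzljh
Hunk 5: at line 1 remove [jzl,vlnn,zuoi] add [cvfdf,tawke] -> 14 lines: xccrf cvfdf tawke fphwt jbr xsra yzzg ccs xwoxg dczow uoprh euxhi keuv qzljh
Hunk 6: at line 3 remove [jbr,xsra] add [dle,lkpyr] -> 14 lines: xccrf cvfdf tawke fphwt dle lkpyr yzzg ccs xwoxg dczow uoprh euxhi keuv qzljh
Final line count: 14

Answer: 14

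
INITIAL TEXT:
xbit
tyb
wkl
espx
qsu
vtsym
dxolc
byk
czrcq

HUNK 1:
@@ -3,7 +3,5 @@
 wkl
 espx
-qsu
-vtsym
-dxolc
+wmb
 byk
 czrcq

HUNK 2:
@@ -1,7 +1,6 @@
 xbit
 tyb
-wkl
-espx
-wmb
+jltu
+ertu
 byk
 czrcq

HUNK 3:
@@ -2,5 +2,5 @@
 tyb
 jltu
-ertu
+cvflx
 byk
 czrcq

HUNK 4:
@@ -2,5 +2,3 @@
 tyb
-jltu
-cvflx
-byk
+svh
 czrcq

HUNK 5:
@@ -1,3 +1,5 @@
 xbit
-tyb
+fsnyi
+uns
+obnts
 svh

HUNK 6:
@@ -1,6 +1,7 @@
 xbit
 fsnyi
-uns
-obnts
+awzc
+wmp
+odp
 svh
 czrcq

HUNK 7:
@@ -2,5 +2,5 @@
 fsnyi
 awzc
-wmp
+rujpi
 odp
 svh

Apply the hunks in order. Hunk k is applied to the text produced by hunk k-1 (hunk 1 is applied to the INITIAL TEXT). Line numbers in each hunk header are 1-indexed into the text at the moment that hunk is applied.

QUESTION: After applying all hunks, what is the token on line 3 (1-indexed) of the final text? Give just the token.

Answer: awzc

Derivation:
Hunk 1: at line 3 remove [qsu,vtsym,dxolc] add [wmb] -> 7 lines: xbit tyb wkl espx wmb byk czrcq
Hunk 2: at line 1 remove [wkl,espx,wmb] add [jltu,ertu] -> 6 lines: xbit tyb jltu ertu byk czrcq
Hunk 3: at line 2 remove [ertu] add [cvflx] -> 6 lines: xbit tyb jltu cvflx byk czrcq
Hunk 4: at line 2 remove [jltu,cvflx,byk] add [svh] -> 4 lines: xbit tyb svh czrcq
Hunk 5: at line 1 remove [tyb] add [fsnyi,uns,obnts] -> 6 lines: xbit fsnyi uns obnts svh czrcq
Hunk 6: at line 1 remove [uns,obnts] add [awzc,wmp,odp] -> 7 lines: xbit fsnyi awzc wmp odp svh czrcq
Hunk 7: at line 2 remove [wmp] add [rujpi] -> 7 lines: xbit fsnyi awzc rujpi odp svh czrcq
Final line 3: awzc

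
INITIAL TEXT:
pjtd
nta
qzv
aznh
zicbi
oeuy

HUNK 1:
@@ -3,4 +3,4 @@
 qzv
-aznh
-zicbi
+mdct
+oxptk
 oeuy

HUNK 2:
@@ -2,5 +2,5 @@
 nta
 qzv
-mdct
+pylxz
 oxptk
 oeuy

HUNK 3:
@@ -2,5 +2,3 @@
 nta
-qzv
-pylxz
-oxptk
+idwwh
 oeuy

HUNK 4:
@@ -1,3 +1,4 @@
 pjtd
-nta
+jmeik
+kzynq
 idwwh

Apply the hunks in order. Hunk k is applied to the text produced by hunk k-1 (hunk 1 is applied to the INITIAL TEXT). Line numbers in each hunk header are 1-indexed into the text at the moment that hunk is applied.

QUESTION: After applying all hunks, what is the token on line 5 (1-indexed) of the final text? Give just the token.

Answer: oeuy

Derivation:
Hunk 1: at line 3 remove [aznh,zicbi] add [mdct,oxptk] -> 6 lines: pjtd nta qzv mdct oxptk oeuy
Hunk 2: at line 2 remove [mdct] add [pylxz] -> 6 lines: pjtd nta qzv pylxz oxptk oeuy
Hunk 3: at line 2 remove [qzv,pylxz,oxptk] add [idwwh] -> 4 lines: pjtd nta idwwh oeuy
Hunk 4: at line 1 remove [nta] add [jmeik,kzynq] -> 5 lines: pjtd jmeik kzynq idwwh oeuy
Final line 5: oeuy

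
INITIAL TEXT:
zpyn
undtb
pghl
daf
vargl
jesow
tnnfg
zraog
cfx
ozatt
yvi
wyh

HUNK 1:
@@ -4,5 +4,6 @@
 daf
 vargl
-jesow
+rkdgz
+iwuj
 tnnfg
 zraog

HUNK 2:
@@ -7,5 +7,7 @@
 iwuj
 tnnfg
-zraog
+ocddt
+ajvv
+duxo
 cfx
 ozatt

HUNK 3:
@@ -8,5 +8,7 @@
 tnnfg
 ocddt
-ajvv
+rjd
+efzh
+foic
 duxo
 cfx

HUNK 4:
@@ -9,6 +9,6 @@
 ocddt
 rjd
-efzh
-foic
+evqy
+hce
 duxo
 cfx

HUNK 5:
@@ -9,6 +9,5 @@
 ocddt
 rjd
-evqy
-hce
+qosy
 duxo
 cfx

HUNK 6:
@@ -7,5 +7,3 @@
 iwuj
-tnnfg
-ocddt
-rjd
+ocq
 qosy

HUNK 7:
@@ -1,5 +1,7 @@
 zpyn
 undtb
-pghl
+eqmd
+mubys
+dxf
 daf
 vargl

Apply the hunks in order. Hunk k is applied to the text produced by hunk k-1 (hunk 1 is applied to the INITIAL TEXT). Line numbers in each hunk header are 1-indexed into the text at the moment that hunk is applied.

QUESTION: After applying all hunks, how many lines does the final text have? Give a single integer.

Hunk 1: at line 4 remove [jesow] add [rkdgz,iwuj] -> 13 lines: zpyn undtb pghl daf vargl rkdgz iwuj tnnfg zraog cfx ozatt yvi wyh
Hunk 2: at line 7 remove [zraog] add [ocddt,ajvv,duxo] -> 15 lines: zpyn undtb pghl daf vargl rkdgz iwuj tnnfg ocddt ajvv duxo cfx ozatt yvi wyh
Hunk 3: at line 8 remove [ajvv] add [rjd,efzh,foic] -> 17 lines: zpyn undtb pghl daf vargl rkdgz iwuj tnnfg ocddt rjd efzh foic duxo cfx ozatt yvi wyh
Hunk 4: at line 9 remove [efzh,foic] add [evqy,hce] -> 17 lines: zpyn undtb pghl daf vargl rkdgz iwuj tnnfg ocddt rjd evqy hce duxo cfx ozatt yvi wyh
Hunk 5: at line 9 remove [evqy,hce] add [qosy] -> 16 lines: zpyn undtb pghl daf vargl rkdgz iwuj tnnfg ocddt rjd qosy duxo cfx ozatt yvi wyh
Hunk 6: at line 7 remove [tnnfg,ocddt,rjd] add [ocq] -> 14 lines: zpyn undtb pghl daf vargl rkdgz iwuj ocq qosy duxo cfx ozatt yvi wyh
Hunk 7: at line 1 remove [pghl] add [eqmd,mubys,dxf] -> 16 lines: zpyn undtb eqmd mubys dxf daf vargl rkdgz iwuj ocq qosy duxo cfx ozatt yvi wyh
Final line count: 16

Answer: 16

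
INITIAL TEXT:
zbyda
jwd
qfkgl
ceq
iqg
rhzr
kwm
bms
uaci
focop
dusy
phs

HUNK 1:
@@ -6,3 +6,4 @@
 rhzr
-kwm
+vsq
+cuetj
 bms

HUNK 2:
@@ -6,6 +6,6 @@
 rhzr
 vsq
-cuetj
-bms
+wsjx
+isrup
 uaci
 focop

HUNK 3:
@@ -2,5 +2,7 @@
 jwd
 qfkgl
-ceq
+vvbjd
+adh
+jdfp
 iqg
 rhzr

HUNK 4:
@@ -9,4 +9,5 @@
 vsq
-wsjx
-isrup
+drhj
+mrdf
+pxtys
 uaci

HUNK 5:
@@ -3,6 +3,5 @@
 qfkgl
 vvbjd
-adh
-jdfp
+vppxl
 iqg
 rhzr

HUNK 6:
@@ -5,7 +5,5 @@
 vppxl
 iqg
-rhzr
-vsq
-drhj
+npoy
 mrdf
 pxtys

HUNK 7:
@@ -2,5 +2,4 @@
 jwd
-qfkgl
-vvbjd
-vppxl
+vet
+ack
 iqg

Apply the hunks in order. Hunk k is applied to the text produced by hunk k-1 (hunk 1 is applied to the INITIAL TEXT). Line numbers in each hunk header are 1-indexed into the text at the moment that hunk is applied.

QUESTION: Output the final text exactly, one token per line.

Answer: zbyda
jwd
vet
ack
iqg
npoy
mrdf
pxtys
uaci
focop
dusy
phs

Derivation:
Hunk 1: at line 6 remove [kwm] add [vsq,cuetj] -> 13 lines: zbyda jwd qfkgl ceq iqg rhzr vsq cuetj bms uaci focop dusy phs
Hunk 2: at line 6 remove [cuetj,bms] add [wsjx,isrup] -> 13 lines: zbyda jwd qfkgl ceq iqg rhzr vsq wsjx isrup uaci focop dusy phs
Hunk 3: at line 2 remove [ceq] add [vvbjd,adh,jdfp] -> 15 lines: zbyda jwd qfkgl vvbjd adh jdfp iqg rhzr vsq wsjx isrup uaci focop dusy phs
Hunk 4: at line 9 remove [wsjx,isrup] add [drhj,mrdf,pxtys] -> 16 lines: zbyda jwd qfkgl vvbjd adh jdfp iqg rhzr vsq drhj mrdf pxtys uaci focop dusy phs
Hunk 5: at line 3 remove [adh,jdfp] add [vppxl] -> 15 lines: zbyda jwd qfkgl vvbjd vppxl iqg rhzr vsq drhj mrdf pxtys uaci focop dusy phs
Hunk 6: at line 5 remove [rhzr,vsq,drhj] add [npoy] -> 13 lines: zbyda jwd qfkgl vvbjd vppxl iqg npoy mrdf pxtys uaci focop dusy phs
Hunk 7: at line 2 remove [qfkgl,vvbjd,vppxl] add [vet,ack] -> 12 lines: zbyda jwd vet ack iqg npoy mrdf pxtys uaci focop dusy phs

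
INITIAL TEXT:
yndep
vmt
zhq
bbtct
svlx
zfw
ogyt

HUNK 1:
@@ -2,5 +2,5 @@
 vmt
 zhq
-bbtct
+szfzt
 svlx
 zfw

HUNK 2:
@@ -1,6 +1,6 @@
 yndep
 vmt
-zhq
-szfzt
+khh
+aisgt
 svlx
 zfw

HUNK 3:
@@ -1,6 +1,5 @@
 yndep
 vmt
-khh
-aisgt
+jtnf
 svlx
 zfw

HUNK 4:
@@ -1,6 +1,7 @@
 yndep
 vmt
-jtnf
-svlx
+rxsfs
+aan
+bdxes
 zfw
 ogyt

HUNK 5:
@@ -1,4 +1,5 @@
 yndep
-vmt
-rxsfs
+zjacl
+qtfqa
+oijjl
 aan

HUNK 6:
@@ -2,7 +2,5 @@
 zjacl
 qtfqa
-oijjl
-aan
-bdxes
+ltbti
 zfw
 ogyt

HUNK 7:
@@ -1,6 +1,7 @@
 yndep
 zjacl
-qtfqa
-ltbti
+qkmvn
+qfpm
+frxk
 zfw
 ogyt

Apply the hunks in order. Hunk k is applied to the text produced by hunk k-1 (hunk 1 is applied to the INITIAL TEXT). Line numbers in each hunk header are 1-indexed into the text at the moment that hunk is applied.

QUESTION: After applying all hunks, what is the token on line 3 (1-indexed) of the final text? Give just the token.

Hunk 1: at line 2 remove [bbtct] add [szfzt] -> 7 lines: yndep vmt zhq szfzt svlx zfw ogyt
Hunk 2: at line 1 remove [zhq,szfzt] add [khh,aisgt] -> 7 lines: yndep vmt khh aisgt svlx zfw ogyt
Hunk 3: at line 1 remove [khh,aisgt] add [jtnf] -> 6 lines: yndep vmt jtnf svlx zfw ogyt
Hunk 4: at line 1 remove [jtnf,svlx] add [rxsfs,aan,bdxes] -> 7 lines: yndep vmt rxsfs aan bdxes zfw ogyt
Hunk 5: at line 1 remove [vmt,rxsfs] add [zjacl,qtfqa,oijjl] -> 8 lines: yndep zjacl qtfqa oijjl aan bdxes zfw ogyt
Hunk 6: at line 2 remove [oijjl,aan,bdxes] add [ltbti] -> 6 lines: yndep zjacl qtfqa ltbti zfw ogyt
Hunk 7: at line 1 remove [qtfqa,ltbti] add [qkmvn,qfpm,frxk] -> 7 lines: yndep zjacl qkmvn qfpm frxk zfw ogyt
Final line 3: qkmvn

Answer: qkmvn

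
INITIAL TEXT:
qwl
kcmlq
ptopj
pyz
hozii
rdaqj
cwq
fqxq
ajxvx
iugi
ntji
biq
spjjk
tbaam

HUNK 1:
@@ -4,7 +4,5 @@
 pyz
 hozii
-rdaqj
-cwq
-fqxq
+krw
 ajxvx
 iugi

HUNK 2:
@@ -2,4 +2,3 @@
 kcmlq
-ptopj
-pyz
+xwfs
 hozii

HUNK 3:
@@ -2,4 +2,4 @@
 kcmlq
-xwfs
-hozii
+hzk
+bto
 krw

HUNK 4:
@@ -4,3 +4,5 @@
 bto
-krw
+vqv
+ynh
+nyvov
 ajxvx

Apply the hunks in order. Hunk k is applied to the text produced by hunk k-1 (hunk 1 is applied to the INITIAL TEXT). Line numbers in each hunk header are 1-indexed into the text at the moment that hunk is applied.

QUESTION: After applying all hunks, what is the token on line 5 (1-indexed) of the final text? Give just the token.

Answer: vqv

Derivation:
Hunk 1: at line 4 remove [rdaqj,cwq,fqxq] add [krw] -> 12 lines: qwl kcmlq ptopj pyz hozii krw ajxvx iugi ntji biq spjjk tbaam
Hunk 2: at line 2 remove [ptopj,pyz] add [xwfs] -> 11 lines: qwl kcmlq xwfs hozii krw ajxvx iugi ntji biq spjjk tbaam
Hunk 3: at line 2 remove [xwfs,hozii] add [hzk,bto] -> 11 lines: qwl kcmlq hzk bto krw ajxvx iugi ntji biq spjjk tbaam
Hunk 4: at line 4 remove [krw] add [vqv,ynh,nyvov] -> 13 lines: qwl kcmlq hzk bto vqv ynh nyvov ajxvx iugi ntji biq spjjk tbaam
Final line 5: vqv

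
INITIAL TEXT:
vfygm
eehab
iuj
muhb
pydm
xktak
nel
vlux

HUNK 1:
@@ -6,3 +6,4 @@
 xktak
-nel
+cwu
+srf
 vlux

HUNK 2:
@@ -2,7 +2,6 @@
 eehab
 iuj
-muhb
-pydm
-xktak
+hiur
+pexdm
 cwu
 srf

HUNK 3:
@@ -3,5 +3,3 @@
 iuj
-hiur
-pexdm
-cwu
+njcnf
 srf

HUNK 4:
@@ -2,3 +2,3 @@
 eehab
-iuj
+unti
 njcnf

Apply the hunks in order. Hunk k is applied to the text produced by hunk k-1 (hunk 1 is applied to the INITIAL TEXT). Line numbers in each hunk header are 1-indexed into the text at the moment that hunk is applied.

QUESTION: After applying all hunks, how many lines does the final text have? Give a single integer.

Answer: 6

Derivation:
Hunk 1: at line 6 remove [nel] add [cwu,srf] -> 9 lines: vfygm eehab iuj muhb pydm xktak cwu srf vlux
Hunk 2: at line 2 remove [muhb,pydm,xktak] add [hiur,pexdm] -> 8 lines: vfygm eehab iuj hiur pexdm cwu srf vlux
Hunk 3: at line 3 remove [hiur,pexdm,cwu] add [njcnf] -> 6 lines: vfygm eehab iuj njcnf srf vlux
Hunk 4: at line 2 remove [iuj] add [unti] -> 6 lines: vfygm eehab unti njcnf srf vlux
Final line count: 6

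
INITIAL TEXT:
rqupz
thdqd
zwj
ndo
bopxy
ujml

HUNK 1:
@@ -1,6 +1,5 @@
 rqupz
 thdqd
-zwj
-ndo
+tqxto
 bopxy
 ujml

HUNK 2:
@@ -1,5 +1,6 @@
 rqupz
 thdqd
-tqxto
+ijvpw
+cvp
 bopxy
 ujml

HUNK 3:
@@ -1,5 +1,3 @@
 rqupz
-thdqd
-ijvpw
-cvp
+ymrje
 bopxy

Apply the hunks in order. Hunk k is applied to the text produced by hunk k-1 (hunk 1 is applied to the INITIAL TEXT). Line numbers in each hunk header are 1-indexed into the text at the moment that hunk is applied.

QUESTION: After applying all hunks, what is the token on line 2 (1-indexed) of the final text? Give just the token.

Hunk 1: at line 1 remove [zwj,ndo] add [tqxto] -> 5 lines: rqupz thdqd tqxto bopxy ujml
Hunk 2: at line 1 remove [tqxto] add [ijvpw,cvp] -> 6 lines: rqupz thdqd ijvpw cvp bopxy ujml
Hunk 3: at line 1 remove [thdqd,ijvpw,cvp] add [ymrje] -> 4 lines: rqupz ymrje bopxy ujml
Final line 2: ymrje

Answer: ymrje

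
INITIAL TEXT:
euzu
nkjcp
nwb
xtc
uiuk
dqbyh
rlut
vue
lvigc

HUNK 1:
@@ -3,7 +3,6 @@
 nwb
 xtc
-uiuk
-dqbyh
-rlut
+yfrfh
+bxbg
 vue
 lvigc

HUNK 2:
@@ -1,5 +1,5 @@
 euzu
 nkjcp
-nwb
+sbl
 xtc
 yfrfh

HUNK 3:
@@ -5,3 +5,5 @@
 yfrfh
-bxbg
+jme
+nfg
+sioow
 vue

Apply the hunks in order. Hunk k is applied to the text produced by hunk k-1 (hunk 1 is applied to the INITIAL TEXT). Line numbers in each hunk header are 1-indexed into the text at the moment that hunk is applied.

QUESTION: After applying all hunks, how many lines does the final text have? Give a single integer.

Answer: 10

Derivation:
Hunk 1: at line 3 remove [uiuk,dqbyh,rlut] add [yfrfh,bxbg] -> 8 lines: euzu nkjcp nwb xtc yfrfh bxbg vue lvigc
Hunk 2: at line 1 remove [nwb] add [sbl] -> 8 lines: euzu nkjcp sbl xtc yfrfh bxbg vue lvigc
Hunk 3: at line 5 remove [bxbg] add [jme,nfg,sioow] -> 10 lines: euzu nkjcp sbl xtc yfrfh jme nfg sioow vue lvigc
Final line count: 10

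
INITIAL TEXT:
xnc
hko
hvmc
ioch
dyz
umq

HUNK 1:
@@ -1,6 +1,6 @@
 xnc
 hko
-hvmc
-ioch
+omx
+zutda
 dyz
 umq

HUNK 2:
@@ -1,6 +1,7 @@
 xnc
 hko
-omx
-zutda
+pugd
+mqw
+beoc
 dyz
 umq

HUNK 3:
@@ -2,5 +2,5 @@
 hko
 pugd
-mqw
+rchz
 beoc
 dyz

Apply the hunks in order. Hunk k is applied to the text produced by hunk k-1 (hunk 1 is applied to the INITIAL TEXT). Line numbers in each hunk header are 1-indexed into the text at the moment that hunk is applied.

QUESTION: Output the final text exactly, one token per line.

Answer: xnc
hko
pugd
rchz
beoc
dyz
umq

Derivation:
Hunk 1: at line 1 remove [hvmc,ioch] add [omx,zutda] -> 6 lines: xnc hko omx zutda dyz umq
Hunk 2: at line 1 remove [omx,zutda] add [pugd,mqw,beoc] -> 7 lines: xnc hko pugd mqw beoc dyz umq
Hunk 3: at line 2 remove [mqw] add [rchz] -> 7 lines: xnc hko pugd rchz beoc dyz umq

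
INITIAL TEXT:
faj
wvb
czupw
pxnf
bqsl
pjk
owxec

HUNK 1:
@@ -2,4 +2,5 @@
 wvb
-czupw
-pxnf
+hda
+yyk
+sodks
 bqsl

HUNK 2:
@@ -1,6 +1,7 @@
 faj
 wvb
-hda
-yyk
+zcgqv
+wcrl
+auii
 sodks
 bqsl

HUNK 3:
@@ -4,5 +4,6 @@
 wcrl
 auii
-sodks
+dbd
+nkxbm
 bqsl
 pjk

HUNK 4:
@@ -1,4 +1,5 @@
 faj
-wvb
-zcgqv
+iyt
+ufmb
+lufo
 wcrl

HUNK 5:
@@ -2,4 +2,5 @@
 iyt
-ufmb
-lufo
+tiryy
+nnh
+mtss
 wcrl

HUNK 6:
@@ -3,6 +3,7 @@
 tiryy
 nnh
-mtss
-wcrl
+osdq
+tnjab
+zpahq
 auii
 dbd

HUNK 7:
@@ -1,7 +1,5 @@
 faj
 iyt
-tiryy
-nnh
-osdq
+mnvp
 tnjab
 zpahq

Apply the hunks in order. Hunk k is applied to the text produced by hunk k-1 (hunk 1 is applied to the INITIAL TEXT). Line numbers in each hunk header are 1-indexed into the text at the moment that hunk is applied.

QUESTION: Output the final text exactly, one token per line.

Answer: faj
iyt
mnvp
tnjab
zpahq
auii
dbd
nkxbm
bqsl
pjk
owxec

Derivation:
Hunk 1: at line 2 remove [czupw,pxnf] add [hda,yyk,sodks] -> 8 lines: faj wvb hda yyk sodks bqsl pjk owxec
Hunk 2: at line 1 remove [hda,yyk] add [zcgqv,wcrl,auii] -> 9 lines: faj wvb zcgqv wcrl auii sodks bqsl pjk owxec
Hunk 3: at line 4 remove [sodks] add [dbd,nkxbm] -> 10 lines: faj wvb zcgqv wcrl auii dbd nkxbm bqsl pjk owxec
Hunk 4: at line 1 remove [wvb,zcgqv] add [iyt,ufmb,lufo] -> 11 lines: faj iyt ufmb lufo wcrl auii dbd nkxbm bqsl pjk owxec
Hunk 5: at line 2 remove [ufmb,lufo] add [tiryy,nnh,mtss] -> 12 lines: faj iyt tiryy nnh mtss wcrl auii dbd nkxbm bqsl pjk owxec
Hunk 6: at line 3 remove [mtss,wcrl] add [osdq,tnjab,zpahq] -> 13 lines: faj iyt tiryy nnh osdq tnjab zpahq auii dbd nkxbm bqsl pjk owxec
Hunk 7: at line 1 remove [tiryy,nnh,osdq] add [mnvp] -> 11 lines: faj iyt mnvp tnjab zpahq auii dbd nkxbm bqsl pjk owxec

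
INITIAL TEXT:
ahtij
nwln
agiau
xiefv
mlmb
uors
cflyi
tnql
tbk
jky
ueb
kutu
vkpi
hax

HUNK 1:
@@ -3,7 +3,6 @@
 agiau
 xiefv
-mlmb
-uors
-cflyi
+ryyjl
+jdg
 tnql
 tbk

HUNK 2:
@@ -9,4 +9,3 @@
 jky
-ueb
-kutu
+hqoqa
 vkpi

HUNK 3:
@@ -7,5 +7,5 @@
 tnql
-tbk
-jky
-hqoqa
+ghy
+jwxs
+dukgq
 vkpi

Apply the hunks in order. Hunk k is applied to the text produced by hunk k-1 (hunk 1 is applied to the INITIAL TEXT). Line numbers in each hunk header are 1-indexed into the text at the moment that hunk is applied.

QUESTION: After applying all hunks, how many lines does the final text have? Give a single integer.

Answer: 12

Derivation:
Hunk 1: at line 3 remove [mlmb,uors,cflyi] add [ryyjl,jdg] -> 13 lines: ahtij nwln agiau xiefv ryyjl jdg tnql tbk jky ueb kutu vkpi hax
Hunk 2: at line 9 remove [ueb,kutu] add [hqoqa] -> 12 lines: ahtij nwln agiau xiefv ryyjl jdg tnql tbk jky hqoqa vkpi hax
Hunk 3: at line 7 remove [tbk,jky,hqoqa] add [ghy,jwxs,dukgq] -> 12 lines: ahtij nwln agiau xiefv ryyjl jdg tnql ghy jwxs dukgq vkpi hax
Final line count: 12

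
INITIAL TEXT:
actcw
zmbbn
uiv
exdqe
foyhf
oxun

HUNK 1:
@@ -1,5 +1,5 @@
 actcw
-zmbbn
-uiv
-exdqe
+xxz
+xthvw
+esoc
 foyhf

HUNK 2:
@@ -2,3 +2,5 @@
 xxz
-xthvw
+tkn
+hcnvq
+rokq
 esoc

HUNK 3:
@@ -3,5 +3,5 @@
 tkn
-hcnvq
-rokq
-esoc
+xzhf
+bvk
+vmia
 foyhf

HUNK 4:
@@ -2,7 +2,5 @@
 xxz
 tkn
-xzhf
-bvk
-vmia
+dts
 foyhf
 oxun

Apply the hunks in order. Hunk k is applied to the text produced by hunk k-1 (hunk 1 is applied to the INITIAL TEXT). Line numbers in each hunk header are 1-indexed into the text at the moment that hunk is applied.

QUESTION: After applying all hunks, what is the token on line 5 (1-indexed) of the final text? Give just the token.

Hunk 1: at line 1 remove [zmbbn,uiv,exdqe] add [xxz,xthvw,esoc] -> 6 lines: actcw xxz xthvw esoc foyhf oxun
Hunk 2: at line 2 remove [xthvw] add [tkn,hcnvq,rokq] -> 8 lines: actcw xxz tkn hcnvq rokq esoc foyhf oxun
Hunk 3: at line 3 remove [hcnvq,rokq,esoc] add [xzhf,bvk,vmia] -> 8 lines: actcw xxz tkn xzhf bvk vmia foyhf oxun
Hunk 4: at line 2 remove [xzhf,bvk,vmia] add [dts] -> 6 lines: actcw xxz tkn dts foyhf oxun
Final line 5: foyhf

Answer: foyhf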